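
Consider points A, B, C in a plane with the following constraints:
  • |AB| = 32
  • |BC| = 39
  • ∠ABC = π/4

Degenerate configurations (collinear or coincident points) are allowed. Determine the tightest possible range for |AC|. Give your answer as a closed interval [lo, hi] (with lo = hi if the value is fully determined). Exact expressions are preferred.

|AB| ∈ {32}
|BC| ∈ {39}
|AC| ∈ {√(2545 - 1248·√(2))}

|AC| = √(2545 - 1248·√(2))  (≈ 27.9296)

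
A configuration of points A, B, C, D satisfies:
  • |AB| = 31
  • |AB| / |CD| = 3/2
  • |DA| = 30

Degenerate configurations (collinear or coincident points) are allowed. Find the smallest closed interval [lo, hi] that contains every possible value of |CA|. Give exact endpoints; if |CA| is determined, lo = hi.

|AB| ∈ {31}
|AD| ∈ {30}
|CD| ∈ {62/3}
|BD| ∈ [1, 61]
|AC| ∈ [28/3, 152/3]
|BC| ∈ [0, 245/3]

|CA| ∈ [28/3, 152/3]  (≈ [9.3333, 50.6667])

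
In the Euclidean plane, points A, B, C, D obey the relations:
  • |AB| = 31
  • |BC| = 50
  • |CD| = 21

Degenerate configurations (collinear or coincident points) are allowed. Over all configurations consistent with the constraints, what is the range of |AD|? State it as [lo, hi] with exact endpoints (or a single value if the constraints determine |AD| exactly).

|AD| ∈ [0, 102]  (≈ [0.0000, 102.0000])

|AB| ∈ {31}
|BC| ∈ {50}
|CD| ∈ {21}
|AC| ∈ [19, 81]
|BD| ∈ [29, 71]
|AD| ∈ [0, 102]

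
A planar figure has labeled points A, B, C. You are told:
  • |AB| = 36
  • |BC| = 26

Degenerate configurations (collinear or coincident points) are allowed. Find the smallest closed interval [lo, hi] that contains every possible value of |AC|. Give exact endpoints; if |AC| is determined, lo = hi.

|AB| ∈ {36}
|BC| ∈ {26}
|AC| ∈ [10, 62]

|AC| ∈ [10, 62]  (≈ [10.0000, 62.0000])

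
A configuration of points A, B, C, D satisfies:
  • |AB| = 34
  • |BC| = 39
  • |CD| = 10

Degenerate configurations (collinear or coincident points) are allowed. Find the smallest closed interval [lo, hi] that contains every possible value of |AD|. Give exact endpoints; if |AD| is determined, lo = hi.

|AD| ∈ [0, 83]  (≈ [0.0000, 83.0000])

|AB| ∈ {34}
|BC| ∈ {39}
|CD| ∈ {10}
|AC| ∈ [5, 73]
|BD| ∈ [29, 49]
|AD| ∈ [0, 83]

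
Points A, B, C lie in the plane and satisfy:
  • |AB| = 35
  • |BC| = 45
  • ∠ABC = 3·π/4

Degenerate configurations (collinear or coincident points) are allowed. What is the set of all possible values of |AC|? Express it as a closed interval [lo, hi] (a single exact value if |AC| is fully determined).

|AB| ∈ {35}
|BC| ∈ {45}
|AC| ∈ {5·√(63·√(2) + 130)}

|AC| = 5·√(63·√(2) + 130)  (≈ 74.0094)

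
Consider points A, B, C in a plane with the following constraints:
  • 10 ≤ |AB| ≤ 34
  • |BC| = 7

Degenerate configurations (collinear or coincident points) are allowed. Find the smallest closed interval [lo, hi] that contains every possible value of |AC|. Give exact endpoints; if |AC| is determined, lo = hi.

|AC| ∈ [3, 41]  (≈ [3.0000, 41.0000])

|AB| ∈ [10, 34]
|BC| ∈ {7}
|AC| ∈ [3, 41]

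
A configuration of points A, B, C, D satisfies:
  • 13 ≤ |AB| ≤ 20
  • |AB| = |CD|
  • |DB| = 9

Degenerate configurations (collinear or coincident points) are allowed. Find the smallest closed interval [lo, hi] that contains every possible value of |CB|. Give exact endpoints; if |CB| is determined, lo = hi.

|AB| ∈ [13, 20]
|BD| ∈ {9}
|CD| ∈ [13, 20]
|AD| ∈ [4, 29]
|BC| ∈ [4, 29]
|AC| ∈ [0, 49]

|CB| ∈ [4, 29]  (≈ [4.0000, 29.0000])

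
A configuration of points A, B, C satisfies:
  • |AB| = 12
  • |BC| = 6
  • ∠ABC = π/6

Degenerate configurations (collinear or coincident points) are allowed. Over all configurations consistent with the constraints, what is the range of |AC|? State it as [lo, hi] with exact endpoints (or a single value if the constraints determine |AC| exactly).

|AC| = 6·√(5 - 2·√(3))  (≈ 7.4359)

|AB| ∈ {12}
|BC| ∈ {6}
|AC| ∈ {6·√(5 - 2·√(3))}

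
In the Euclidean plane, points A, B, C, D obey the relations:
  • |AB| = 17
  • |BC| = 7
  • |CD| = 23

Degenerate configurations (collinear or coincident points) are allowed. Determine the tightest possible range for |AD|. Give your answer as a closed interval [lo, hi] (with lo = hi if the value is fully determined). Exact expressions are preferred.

|AD| ∈ [0, 47]  (≈ [0.0000, 47.0000])

|AB| ∈ {17}
|BC| ∈ {7}
|CD| ∈ {23}
|AC| ∈ [10, 24]
|BD| ∈ [16, 30]
|AD| ∈ [0, 47]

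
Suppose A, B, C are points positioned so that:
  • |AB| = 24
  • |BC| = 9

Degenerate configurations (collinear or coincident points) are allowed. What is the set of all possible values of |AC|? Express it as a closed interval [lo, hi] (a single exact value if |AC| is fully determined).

|AB| ∈ {24}
|BC| ∈ {9}
|AC| ∈ [15, 33]

|AC| ∈ [15, 33]  (≈ [15.0000, 33.0000])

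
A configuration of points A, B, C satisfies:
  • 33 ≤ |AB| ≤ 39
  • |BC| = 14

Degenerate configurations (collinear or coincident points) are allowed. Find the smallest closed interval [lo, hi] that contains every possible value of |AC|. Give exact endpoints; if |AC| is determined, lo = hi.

|AB| ∈ [33, 39]
|BC| ∈ {14}
|AC| ∈ [19, 53]

|AC| ∈ [19, 53]  (≈ [19.0000, 53.0000])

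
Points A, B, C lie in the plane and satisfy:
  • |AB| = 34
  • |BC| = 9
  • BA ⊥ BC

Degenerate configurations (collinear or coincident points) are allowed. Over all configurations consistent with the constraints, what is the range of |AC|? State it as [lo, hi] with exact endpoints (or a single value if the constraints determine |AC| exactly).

|AB| ∈ {34}
|BC| ∈ {9}
|AC| ∈ {√(1237)}

|AC| = √(1237)  (≈ 35.1710)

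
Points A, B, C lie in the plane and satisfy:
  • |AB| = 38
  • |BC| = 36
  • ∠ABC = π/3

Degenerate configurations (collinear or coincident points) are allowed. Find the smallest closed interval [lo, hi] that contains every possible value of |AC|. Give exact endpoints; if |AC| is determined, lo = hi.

|AB| ∈ {38}
|BC| ∈ {36}
|AC| ∈ {14·√(7)}

|AC| = 14·√(7)  (≈ 37.0405)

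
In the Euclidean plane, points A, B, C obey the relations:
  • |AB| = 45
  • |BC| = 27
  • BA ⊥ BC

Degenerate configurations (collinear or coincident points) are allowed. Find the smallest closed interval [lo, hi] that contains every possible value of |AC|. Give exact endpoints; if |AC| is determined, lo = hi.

|AB| ∈ {45}
|BC| ∈ {27}
|AC| ∈ {9·√(34)}

|AC| = 9·√(34)  (≈ 52.4786)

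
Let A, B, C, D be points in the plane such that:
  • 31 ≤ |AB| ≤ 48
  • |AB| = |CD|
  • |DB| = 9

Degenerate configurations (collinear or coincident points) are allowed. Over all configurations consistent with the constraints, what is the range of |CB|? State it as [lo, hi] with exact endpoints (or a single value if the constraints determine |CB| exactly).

|CB| ∈ [22, 57]  (≈ [22.0000, 57.0000])

|AB| ∈ [31, 48]
|BD| ∈ {9}
|CD| ∈ [31, 48]
|AD| ∈ [22, 57]
|BC| ∈ [22, 57]
|AC| ∈ [0, 105]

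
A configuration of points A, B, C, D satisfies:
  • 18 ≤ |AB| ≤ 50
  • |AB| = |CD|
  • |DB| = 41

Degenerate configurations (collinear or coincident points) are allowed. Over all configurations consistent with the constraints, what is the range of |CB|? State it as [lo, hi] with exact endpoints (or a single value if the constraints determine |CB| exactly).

|CB| ∈ [0, 91]  (≈ [0.0000, 91.0000])

|AB| ∈ [18, 50]
|BD| ∈ {41}
|CD| ∈ [18, 50]
|AD| ∈ [0, 91]
|BC| ∈ [0, 91]
|AC| ∈ [0, 141]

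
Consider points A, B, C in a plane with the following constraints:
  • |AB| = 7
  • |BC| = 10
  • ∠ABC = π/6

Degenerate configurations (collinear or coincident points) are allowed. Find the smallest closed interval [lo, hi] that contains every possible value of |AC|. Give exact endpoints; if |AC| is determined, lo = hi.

|AC| = √(149 - 70·√(3))  (≈ 5.2684)

|AB| ∈ {7}
|BC| ∈ {10}
|AC| ∈ {√(149 - 70·√(3))}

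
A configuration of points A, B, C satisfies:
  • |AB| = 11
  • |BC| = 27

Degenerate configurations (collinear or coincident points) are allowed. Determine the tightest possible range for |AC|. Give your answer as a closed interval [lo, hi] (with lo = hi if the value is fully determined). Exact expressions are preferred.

|AB| ∈ {11}
|BC| ∈ {27}
|AC| ∈ [16, 38]

|AC| ∈ [16, 38]  (≈ [16.0000, 38.0000])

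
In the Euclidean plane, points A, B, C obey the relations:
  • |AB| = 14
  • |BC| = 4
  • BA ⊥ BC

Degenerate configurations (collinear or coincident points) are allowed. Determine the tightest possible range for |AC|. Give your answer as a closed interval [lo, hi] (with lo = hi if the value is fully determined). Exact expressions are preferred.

|AB| ∈ {14}
|BC| ∈ {4}
|AC| ∈ {2·√(53)}

|AC| = 2·√(53)  (≈ 14.5602)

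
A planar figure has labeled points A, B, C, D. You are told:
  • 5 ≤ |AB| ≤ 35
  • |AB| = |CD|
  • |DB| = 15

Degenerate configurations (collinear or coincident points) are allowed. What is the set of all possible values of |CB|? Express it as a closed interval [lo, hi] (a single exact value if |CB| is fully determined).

|CB| ∈ [0, 50]  (≈ [0.0000, 50.0000])

|AB| ∈ [5, 35]
|BD| ∈ {15}
|CD| ∈ [5, 35]
|AD| ∈ [0, 50]
|BC| ∈ [0, 50]
|AC| ∈ [0, 85]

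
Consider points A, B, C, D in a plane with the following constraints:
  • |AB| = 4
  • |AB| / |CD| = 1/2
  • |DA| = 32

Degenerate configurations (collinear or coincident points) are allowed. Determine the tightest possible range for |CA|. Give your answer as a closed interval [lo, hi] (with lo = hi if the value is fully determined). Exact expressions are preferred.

|CA| ∈ [24, 40]  (≈ [24.0000, 40.0000])

|AB| ∈ {4}
|AD| ∈ {32}
|CD| ∈ {8}
|BD| ∈ [28, 36]
|AC| ∈ [24, 40]
|BC| ∈ [20, 44]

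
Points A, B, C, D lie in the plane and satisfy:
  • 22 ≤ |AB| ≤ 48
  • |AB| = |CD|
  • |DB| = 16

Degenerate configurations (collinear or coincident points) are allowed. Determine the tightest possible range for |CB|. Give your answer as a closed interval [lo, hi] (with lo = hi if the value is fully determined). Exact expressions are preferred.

|AB| ∈ [22, 48]
|BD| ∈ {16}
|CD| ∈ [22, 48]
|AD| ∈ [6, 64]
|BC| ∈ [6, 64]
|AC| ∈ [0, 112]

|CB| ∈ [6, 64]  (≈ [6.0000, 64.0000])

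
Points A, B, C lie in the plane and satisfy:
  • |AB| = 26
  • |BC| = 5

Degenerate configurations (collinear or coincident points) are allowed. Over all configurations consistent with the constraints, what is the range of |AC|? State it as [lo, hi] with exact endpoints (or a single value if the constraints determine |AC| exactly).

|AB| ∈ {26}
|BC| ∈ {5}
|AC| ∈ [21, 31]

|AC| ∈ [21, 31]  (≈ [21.0000, 31.0000])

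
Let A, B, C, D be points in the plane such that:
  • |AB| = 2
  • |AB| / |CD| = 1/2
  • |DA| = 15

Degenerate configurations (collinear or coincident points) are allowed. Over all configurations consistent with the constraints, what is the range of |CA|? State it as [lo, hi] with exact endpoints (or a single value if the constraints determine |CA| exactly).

|AB| ∈ {2}
|AD| ∈ {15}
|CD| ∈ {4}
|BD| ∈ [13, 17]
|AC| ∈ [11, 19]
|BC| ∈ [9, 21]

|CA| ∈ [11, 19]  (≈ [11.0000, 19.0000])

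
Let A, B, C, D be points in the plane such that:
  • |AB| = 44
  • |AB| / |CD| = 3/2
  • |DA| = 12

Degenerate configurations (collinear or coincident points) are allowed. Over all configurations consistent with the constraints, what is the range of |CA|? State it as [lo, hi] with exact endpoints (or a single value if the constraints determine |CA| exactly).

|CA| ∈ [52/3, 124/3]  (≈ [17.3333, 41.3333])

|AB| ∈ {44}
|AD| ∈ {12}
|CD| ∈ {88/3}
|BD| ∈ [32, 56]
|AC| ∈ [52/3, 124/3]
|BC| ∈ [8/3, 256/3]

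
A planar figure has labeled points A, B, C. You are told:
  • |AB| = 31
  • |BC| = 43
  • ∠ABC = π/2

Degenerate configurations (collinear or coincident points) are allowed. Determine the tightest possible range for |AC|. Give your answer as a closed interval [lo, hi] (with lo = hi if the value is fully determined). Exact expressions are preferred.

|AB| ∈ {31}
|BC| ∈ {43}
|AC| ∈ {√(2810)}

|AC| = √(2810)  (≈ 53.0094)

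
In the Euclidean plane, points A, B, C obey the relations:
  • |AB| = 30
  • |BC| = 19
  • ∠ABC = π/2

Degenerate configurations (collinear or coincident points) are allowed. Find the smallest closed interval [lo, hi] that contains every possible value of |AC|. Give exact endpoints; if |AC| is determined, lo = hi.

|AB| ∈ {30}
|BC| ∈ {19}
|AC| ∈ {√(1261)}

|AC| = √(1261)  (≈ 35.5106)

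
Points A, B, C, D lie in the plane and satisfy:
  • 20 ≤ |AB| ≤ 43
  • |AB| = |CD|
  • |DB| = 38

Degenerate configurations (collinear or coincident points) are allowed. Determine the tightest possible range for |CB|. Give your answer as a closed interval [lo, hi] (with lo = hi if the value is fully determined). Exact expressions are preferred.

|CB| ∈ [0, 81]  (≈ [0.0000, 81.0000])

|AB| ∈ [20, 43]
|BD| ∈ {38}
|CD| ∈ [20, 43]
|AD| ∈ [0, 81]
|BC| ∈ [0, 81]
|AC| ∈ [0, 124]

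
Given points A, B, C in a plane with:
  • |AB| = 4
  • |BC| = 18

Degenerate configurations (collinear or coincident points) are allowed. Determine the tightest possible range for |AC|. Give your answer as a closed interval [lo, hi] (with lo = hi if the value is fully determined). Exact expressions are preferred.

|AC| ∈ [14, 22]  (≈ [14.0000, 22.0000])

|AB| ∈ {4}
|BC| ∈ {18}
|AC| ∈ [14, 22]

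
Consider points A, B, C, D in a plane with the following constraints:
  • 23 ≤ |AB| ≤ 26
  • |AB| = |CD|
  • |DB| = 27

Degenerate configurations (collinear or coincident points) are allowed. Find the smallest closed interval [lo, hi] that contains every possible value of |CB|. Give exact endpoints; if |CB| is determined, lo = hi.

|CB| ∈ [1, 53]  (≈ [1.0000, 53.0000])

|AB| ∈ [23, 26]
|BD| ∈ {27}
|CD| ∈ [23, 26]
|AD| ∈ [1, 53]
|BC| ∈ [1, 53]
|AC| ∈ [0, 79]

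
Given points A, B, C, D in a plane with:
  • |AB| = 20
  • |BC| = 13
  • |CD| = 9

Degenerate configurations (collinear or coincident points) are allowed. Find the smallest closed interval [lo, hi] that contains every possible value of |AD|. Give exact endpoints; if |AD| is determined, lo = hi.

|AD| ∈ [0, 42]  (≈ [0.0000, 42.0000])

|AB| ∈ {20}
|BC| ∈ {13}
|CD| ∈ {9}
|AC| ∈ [7, 33]
|BD| ∈ [4, 22]
|AD| ∈ [0, 42]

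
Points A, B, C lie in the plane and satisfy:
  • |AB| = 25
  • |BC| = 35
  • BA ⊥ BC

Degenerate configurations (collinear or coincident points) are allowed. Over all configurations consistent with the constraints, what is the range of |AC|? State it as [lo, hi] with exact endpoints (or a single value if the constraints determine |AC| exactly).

|AB| ∈ {25}
|BC| ∈ {35}
|AC| ∈ {5·√(74)}

|AC| = 5·√(74)  (≈ 43.0116)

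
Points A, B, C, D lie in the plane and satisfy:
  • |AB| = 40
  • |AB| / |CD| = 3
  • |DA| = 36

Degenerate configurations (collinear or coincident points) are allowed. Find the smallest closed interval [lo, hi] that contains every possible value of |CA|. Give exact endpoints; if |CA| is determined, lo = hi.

|AB| ∈ {40}
|AD| ∈ {36}
|CD| ∈ {40/3}
|BD| ∈ [4, 76]
|AC| ∈ [68/3, 148/3]
|BC| ∈ [0, 268/3]

|CA| ∈ [68/3, 148/3]  (≈ [22.6667, 49.3333])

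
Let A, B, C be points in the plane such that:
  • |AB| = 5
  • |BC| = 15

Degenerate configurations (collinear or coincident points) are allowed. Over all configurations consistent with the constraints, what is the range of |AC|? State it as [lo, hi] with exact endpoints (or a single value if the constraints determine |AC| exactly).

|AC| ∈ [10, 20]  (≈ [10.0000, 20.0000])

|AB| ∈ {5}
|BC| ∈ {15}
|AC| ∈ [10, 20]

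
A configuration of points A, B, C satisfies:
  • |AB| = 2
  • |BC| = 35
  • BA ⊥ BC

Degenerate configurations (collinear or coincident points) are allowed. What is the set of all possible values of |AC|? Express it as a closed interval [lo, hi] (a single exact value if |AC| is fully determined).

|AC| = √(1229)  (≈ 35.0571)

|AB| ∈ {2}
|BC| ∈ {35}
|AC| ∈ {√(1229)}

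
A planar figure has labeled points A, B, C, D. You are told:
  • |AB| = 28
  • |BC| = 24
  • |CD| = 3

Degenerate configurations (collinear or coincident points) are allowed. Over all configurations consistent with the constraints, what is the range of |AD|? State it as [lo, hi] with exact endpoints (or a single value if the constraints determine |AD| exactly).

|AD| ∈ [1, 55]  (≈ [1.0000, 55.0000])

|AB| ∈ {28}
|BC| ∈ {24}
|CD| ∈ {3}
|AC| ∈ [4, 52]
|BD| ∈ [21, 27]
|AD| ∈ [1, 55]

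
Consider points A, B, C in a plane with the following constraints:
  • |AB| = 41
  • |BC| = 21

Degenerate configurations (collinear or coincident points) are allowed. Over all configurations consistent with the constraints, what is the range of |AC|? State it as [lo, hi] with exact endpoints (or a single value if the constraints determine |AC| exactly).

|AB| ∈ {41}
|BC| ∈ {21}
|AC| ∈ [20, 62]

|AC| ∈ [20, 62]  (≈ [20.0000, 62.0000])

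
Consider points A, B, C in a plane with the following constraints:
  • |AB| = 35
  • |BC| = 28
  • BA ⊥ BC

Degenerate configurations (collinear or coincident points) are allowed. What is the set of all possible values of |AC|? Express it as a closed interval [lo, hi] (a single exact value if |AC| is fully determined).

|AB| ∈ {35}
|BC| ∈ {28}
|AC| ∈ {7·√(41)}

|AC| = 7·√(41)  (≈ 44.8219)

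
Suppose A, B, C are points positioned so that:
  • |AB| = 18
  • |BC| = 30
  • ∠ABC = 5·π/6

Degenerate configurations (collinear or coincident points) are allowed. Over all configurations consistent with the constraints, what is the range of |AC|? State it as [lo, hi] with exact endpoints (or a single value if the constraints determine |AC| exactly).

|AB| ∈ {18}
|BC| ∈ {30}
|AC| ∈ {6·√(15·√(3) + 34)}

|AC| = 6·√(15·√(3) + 34)  (≈ 46.4683)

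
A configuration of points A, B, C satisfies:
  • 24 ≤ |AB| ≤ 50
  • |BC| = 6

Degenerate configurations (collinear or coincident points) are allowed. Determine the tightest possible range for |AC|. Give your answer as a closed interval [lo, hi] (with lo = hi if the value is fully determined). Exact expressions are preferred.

|AB| ∈ [24, 50]
|BC| ∈ {6}
|AC| ∈ [18, 56]

|AC| ∈ [18, 56]  (≈ [18.0000, 56.0000])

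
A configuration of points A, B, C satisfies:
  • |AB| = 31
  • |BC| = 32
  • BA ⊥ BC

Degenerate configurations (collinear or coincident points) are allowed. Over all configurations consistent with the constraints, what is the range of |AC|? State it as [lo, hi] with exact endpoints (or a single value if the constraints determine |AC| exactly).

|AB| ∈ {31}
|BC| ∈ {32}
|AC| ∈ {√(1985)}

|AC| = √(1985)  (≈ 44.5533)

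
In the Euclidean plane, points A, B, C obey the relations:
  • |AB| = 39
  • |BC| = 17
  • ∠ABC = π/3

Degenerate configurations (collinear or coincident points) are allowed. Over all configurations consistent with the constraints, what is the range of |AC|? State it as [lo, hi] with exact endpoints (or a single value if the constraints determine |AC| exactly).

|AB| ∈ {39}
|BC| ∈ {17}
|AC| ∈ {√(1147)}

|AC| = √(1147)  (≈ 33.8674)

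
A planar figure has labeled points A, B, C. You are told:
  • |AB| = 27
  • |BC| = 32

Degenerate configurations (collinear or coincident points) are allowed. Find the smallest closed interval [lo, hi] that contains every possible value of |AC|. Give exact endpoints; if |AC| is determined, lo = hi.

|AB| ∈ {27}
|BC| ∈ {32}
|AC| ∈ [5, 59]

|AC| ∈ [5, 59]  (≈ [5.0000, 59.0000])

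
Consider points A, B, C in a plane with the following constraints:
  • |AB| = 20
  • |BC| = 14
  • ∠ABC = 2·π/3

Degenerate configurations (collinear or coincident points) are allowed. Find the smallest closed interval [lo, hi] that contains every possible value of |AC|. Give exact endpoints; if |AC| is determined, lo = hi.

|AB| ∈ {20}
|BC| ∈ {14}
|AC| ∈ {2·√(219)}

|AC| = 2·√(219)  (≈ 29.5973)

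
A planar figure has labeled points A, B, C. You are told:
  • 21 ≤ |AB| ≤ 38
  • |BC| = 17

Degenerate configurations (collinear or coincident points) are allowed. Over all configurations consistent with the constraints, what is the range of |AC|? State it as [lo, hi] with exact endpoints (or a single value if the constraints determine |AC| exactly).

|AC| ∈ [4, 55]  (≈ [4.0000, 55.0000])

|AB| ∈ [21, 38]
|BC| ∈ {17}
|AC| ∈ [4, 55]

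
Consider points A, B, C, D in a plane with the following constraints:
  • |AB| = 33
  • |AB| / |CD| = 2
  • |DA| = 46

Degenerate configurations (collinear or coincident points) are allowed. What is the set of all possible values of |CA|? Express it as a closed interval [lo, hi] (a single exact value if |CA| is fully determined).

|AB| ∈ {33}
|AD| ∈ {46}
|CD| ∈ {33/2}
|BD| ∈ [13, 79]
|AC| ∈ [59/2, 125/2]
|BC| ∈ [0, 191/2]

|CA| ∈ [59/2, 125/2]  (≈ [29.5000, 62.5000])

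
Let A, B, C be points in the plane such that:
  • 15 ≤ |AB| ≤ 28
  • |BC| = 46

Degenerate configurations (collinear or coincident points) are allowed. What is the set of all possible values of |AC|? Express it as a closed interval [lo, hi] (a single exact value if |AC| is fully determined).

|AC| ∈ [18, 74]  (≈ [18.0000, 74.0000])

|AB| ∈ [15, 28]
|BC| ∈ {46}
|AC| ∈ [18, 74]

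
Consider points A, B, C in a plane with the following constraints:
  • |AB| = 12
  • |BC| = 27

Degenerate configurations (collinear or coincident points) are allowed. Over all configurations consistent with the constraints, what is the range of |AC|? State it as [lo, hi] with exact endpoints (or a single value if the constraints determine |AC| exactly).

|AB| ∈ {12}
|BC| ∈ {27}
|AC| ∈ [15, 39]

|AC| ∈ [15, 39]  (≈ [15.0000, 39.0000])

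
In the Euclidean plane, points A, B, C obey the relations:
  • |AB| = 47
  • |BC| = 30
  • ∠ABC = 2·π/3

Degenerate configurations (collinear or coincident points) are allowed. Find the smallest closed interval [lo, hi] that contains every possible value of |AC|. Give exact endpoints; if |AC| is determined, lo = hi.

|AB| ∈ {47}
|BC| ∈ {30}
|AC| ∈ {√(4519)}

|AC| = √(4519)  (≈ 67.2235)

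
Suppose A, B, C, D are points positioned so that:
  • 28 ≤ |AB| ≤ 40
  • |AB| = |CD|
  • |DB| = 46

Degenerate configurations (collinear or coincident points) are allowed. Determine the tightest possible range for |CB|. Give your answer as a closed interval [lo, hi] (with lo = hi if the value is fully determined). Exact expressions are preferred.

|CB| ∈ [6, 86]  (≈ [6.0000, 86.0000])

|AB| ∈ [28, 40]
|BD| ∈ {46}
|CD| ∈ [28, 40]
|AD| ∈ [6, 86]
|BC| ∈ [6, 86]
|AC| ∈ [0, 126]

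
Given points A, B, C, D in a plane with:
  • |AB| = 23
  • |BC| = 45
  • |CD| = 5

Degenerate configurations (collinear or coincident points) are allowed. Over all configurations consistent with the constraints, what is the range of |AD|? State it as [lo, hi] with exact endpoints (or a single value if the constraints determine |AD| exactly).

|AD| ∈ [17, 73]  (≈ [17.0000, 73.0000])

|AB| ∈ {23}
|BC| ∈ {45}
|CD| ∈ {5}
|AC| ∈ [22, 68]
|BD| ∈ [40, 50]
|AD| ∈ [17, 73]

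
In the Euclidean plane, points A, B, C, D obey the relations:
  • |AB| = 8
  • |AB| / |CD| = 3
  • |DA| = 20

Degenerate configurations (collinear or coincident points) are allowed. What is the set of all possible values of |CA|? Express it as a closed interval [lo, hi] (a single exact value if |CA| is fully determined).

|AB| ∈ {8}
|AD| ∈ {20}
|CD| ∈ {8/3}
|BD| ∈ [12, 28]
|AC| ∈ [52/3, 68/3]
|BC| ∈ [28/3, 92/3]

|CA| ∈ [52/3, 68/3]  (≈ [17.3333, 22.6667])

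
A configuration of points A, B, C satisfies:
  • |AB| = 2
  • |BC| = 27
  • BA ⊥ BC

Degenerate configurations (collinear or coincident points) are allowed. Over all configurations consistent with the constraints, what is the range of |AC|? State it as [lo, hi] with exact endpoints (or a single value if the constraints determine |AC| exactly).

|AB| ∈ {2}
|BC| ∈ {27}
|AC| ∈ {√(733)}

|AC| = √(733)  (≈ 27.0740)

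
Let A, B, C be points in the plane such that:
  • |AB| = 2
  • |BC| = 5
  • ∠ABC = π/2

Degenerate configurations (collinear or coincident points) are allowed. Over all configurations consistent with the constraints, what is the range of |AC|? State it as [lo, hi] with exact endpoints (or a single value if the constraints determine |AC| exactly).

|AC| = √(29)  (≈ 5.3852)

|AB| ∈ {2}
|BC| ∈ {5}
|AC| ∈ {√(29)}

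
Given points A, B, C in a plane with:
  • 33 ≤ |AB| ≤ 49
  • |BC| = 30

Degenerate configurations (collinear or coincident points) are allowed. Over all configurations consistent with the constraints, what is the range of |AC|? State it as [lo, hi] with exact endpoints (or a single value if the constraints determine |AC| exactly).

|AC| ∈ [3, 79]  (≈ [3.0000, 79.0000])

|AB| ∈ [33, 49]
|BC| ∈ {30}
|AC| ∈ [3, 79]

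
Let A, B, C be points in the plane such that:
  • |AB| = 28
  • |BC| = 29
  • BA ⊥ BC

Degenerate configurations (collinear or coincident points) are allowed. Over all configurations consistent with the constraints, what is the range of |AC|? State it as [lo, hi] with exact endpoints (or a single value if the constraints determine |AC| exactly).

|AB| ∈ {28}
|BC| ∈ {29}
|AC| ∈ {5·√(65)}

|AC| = 5·√(65)  (≈ 40.3113)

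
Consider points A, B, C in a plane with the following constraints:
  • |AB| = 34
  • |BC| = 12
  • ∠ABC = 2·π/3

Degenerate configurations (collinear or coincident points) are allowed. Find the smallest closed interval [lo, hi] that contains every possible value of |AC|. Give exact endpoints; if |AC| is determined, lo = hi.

|AC| = 2·√(427)  (≈ 41.3280)

|AB| ∈ {34}
|BC| ∈ {12}
|AC| ∈ {2·√(427)}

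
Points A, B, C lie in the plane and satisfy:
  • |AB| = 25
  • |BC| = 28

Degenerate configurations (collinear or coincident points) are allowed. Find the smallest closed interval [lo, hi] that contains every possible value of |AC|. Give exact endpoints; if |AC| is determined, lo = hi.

|AC| ∈ [3, 53]  (≈ [3.0000, 53.0000])

|AB| ∈ {25}
|BC| ∈ {28}
|AC| ∈ [3, 53]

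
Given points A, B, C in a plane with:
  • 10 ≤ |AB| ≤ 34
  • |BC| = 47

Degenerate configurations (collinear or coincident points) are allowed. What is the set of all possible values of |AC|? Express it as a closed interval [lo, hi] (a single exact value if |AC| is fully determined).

|AC| ∈ [13, 81]  (≈ [13.0000, 81.0000])

|AB| ∈ [10, 34]
|BC| ∈ {47}
|AC| ∈ [13, 81]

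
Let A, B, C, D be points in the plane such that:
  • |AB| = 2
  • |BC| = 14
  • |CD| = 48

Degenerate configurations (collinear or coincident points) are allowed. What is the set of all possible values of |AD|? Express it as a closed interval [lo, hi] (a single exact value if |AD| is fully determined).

|AB| ∈ {2}
|BC| ∈ {14}
|CD| ∈ {48}
|AC| ∈ [12, 16]
|BD| ∈ [34, 62]
|AD| ∈ [32, 64]

|AD| ∈ [32, 64]  (≈ [32.0000, 64.0000])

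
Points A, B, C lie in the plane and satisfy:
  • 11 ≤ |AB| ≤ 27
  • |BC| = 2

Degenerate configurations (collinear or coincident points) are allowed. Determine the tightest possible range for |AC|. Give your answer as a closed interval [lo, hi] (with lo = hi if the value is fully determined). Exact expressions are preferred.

|AC| ∈ [9, 29]  (≈ [9.0000, 29.0000])

|AB| ∈ [11, 27]
|BC| ∈ {2}
|AC| ∈ [9, 29]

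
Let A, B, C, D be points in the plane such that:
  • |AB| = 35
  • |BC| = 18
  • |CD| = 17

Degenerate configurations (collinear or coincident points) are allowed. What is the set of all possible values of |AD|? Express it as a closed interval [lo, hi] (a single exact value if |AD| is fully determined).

|AD| ∈ [0, 70]  (≈ [0.0000, 70.0000])

|AB| ∈ {35}
|BC| ∈ {18}
|CD| ∈ {17}
|AC| ∈ [17, 53]
|BD| ∈ [1, 35]
|AD| ∈ [0, 70]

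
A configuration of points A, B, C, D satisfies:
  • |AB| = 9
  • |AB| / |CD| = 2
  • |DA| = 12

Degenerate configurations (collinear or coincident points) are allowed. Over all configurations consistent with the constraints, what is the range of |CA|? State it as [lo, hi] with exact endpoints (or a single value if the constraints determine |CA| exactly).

|CA| ∈ [15/2, 33/2]  (≈ [7.5000, 16.5000])

|AB| ∈ {9}
|AD| ∈ {12}
|CD| ∈ {9/2}
|BD| ∈ [3, 21]
|AC| ∈ [15/2, 33/2]
|BC| ∈ [0, 51/2]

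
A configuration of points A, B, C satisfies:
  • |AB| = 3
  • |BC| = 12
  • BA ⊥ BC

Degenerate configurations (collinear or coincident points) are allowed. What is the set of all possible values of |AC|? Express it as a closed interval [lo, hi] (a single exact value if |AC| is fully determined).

|AB| ∈ {3}
|BC| ∈ {12}
|AC| ∈ {3·√(17)}

|AC| = 3·√(17)  (≈ 12.3693)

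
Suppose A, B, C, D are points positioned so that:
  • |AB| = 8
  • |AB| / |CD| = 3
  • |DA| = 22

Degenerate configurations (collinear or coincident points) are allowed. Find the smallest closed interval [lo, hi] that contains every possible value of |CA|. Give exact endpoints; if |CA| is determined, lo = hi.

|AB| ∈ {8}
|AD| ∈ {22}
|CD| ∈ {8/3}
|BD| ∈ [14, 30]
|AC| ∈ [58/3, 74/3]
|BC| ∈ [34/3, 98/3]

|CA| ∈ [58/3, 74/3]  (≈ [19.3333, 24.6667])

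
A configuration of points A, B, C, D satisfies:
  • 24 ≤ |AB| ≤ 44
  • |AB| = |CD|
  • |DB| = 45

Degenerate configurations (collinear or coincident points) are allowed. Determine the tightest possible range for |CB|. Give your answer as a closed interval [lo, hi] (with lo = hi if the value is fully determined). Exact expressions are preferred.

|CB| ∈ [1, 89]  (≈ [1.0000, 89.0000])

|AB| ∈ [24, 44]
|BD| ∈ {45}
|CD| ∈ [24, 44]
|AD| ∈ [1, 89]
|BC| ∈ [1, 89]
|AC| ∈ [0, 133]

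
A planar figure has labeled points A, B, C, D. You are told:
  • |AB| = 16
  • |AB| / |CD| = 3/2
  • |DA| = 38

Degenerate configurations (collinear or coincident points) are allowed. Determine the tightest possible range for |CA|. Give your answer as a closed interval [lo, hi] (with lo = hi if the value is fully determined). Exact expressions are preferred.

|AB| ∈ {16}
|AD| ∈ {38}
|CD| ∈ {32/3}
|BD| ∈ [22, 54]
|AC| ∈ [82/3, 146/3]
|BC| ∈ [34/3, 194/3]

|CA| ∈ [82/3, 146/3]  (≈ [27.3333, 48.6667])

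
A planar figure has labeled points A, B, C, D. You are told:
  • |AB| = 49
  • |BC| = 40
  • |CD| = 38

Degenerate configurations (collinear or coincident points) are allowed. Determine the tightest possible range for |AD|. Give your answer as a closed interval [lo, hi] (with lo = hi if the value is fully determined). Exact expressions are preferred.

|AD| ∈ [0, 127]  (≈ [0.0000, 127.0000])

|AB| ∈ {49}
|BC| ∈ {40}
|CD| ∈ {38}
|AC| ∈ [9, 89]
|BD| ∈ [2, 78]
|AD| ∈ [0, 127]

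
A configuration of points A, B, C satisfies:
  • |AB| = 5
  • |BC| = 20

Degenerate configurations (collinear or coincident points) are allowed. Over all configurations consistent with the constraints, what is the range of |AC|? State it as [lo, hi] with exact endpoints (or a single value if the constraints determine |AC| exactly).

|AC| ∈ [15, 25]  (≈ [15.0000, 25.0000])

|AB| ∈ {5}
|BC| ∈ {20}
|AC| ∈ [15, 25]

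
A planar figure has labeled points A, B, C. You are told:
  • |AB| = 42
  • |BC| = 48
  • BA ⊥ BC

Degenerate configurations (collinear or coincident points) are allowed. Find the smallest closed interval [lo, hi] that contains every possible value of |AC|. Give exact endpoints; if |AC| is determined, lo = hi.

|AB| ∈ {42}
|BC| ∈ {48}
|AC| ∈ {6·√(113)}

|AC| = 6·√(113)  (≈ 63.7809)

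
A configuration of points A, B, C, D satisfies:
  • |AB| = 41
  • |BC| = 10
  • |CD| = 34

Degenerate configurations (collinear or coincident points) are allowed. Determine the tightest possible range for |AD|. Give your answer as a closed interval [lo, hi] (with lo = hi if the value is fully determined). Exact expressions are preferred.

|AD| ∈ [0, 85]  (≈ [0.0000, 85.0000])

|AB| ∈ {41}
|BC| ∈ {10}
|CD| ∈ {34}
|AC| ∈ [31, 51]
|BD| ∈ [24, 44]
|AD| ∈ [0, 85]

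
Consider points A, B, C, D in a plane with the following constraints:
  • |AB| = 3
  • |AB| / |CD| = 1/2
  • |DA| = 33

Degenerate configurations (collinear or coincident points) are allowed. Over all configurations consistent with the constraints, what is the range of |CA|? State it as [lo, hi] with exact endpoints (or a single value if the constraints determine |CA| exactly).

|CA| ∈ [27, 39]  (≈ [27.0000, 39.0000])

|AB| ∈ {3}
|AD| ∈ {33}
|CD| ∈ {6}
|BD| ∈ [30, 36]
|AC| ∈ [27, 39]
|BC| ∈ [24, 42]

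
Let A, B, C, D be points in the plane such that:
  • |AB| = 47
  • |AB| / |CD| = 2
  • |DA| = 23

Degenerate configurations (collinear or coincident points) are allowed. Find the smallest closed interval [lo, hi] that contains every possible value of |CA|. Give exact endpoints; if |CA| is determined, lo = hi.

|CA| ∈ [1/2, 93/2]  (≈ [0.5000, 46.5000])

|AB| ∈ {47}
|AD| ∈ {23}
|CD| ∈ {47/2}
|BD| ∈ [24, 70]
|AC| ∈ [1/2, 93/2]
|BC| ∈ [1/2, 187/2]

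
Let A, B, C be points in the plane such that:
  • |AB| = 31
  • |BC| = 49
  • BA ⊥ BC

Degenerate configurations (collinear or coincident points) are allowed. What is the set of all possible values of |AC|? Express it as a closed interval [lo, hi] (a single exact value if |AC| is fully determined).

|AC| = 41·√(2)  (≈ 57.9828)

|AB| ∈ {31}
|BC| ∈ {49}
|AC| ∈ {41·√(2)}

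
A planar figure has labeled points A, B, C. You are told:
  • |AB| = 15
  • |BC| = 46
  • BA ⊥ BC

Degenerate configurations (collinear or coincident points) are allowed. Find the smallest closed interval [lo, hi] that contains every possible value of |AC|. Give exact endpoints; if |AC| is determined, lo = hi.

|AC| = √(2341)  (≈ 48.3839)

|AB| ∈ {15}
|BC| ∈ {46}
|AC| ∈ {√(2341)}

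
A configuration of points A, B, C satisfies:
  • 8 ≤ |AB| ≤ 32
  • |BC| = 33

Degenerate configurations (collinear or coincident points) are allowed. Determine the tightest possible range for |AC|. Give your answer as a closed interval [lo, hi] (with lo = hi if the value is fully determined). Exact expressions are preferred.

|AB| ∈ [8, 32]
|BC| ∈ {33}
|AC| ∈ [1, 65]

|AC| ∈ [1, 65]  (≈ [1.0000, 65.0000])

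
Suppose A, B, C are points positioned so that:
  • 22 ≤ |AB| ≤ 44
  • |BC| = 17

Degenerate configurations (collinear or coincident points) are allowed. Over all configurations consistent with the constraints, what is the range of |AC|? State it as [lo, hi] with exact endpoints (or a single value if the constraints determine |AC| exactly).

|AB| ∈ [22, 44]
|BC| ∈ {17}
|AC| ∈ [5, 61]

|AC| ∈ [5, 61]  (≈ [5.0000, 61.0000])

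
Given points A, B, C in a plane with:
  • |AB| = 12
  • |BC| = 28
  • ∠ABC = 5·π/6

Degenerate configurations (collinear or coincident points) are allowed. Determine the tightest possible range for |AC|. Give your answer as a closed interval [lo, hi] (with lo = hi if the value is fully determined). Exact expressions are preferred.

|AC| = 4·√(21·√(3) + 58)  (≈ 38.8583)

|AB| ∈ {12}
|BC| ∈ {28}
|AC| ∈ {4·√(21·√(3) + 58)}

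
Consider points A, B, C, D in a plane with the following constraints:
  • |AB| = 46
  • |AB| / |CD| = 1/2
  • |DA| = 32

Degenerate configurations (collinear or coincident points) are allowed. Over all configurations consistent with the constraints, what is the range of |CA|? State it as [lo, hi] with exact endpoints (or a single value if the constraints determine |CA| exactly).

|AB| ∈ {46}
|AD| ∈ {32}
|CD| ∈ {92}
|BD| ∈ [14, 78]
|AC| ∈ [60, 124]
|BC| ∈ [14, 170]

|CA| ∈ [60, 124]  (≈ [60.0000, 124.0000])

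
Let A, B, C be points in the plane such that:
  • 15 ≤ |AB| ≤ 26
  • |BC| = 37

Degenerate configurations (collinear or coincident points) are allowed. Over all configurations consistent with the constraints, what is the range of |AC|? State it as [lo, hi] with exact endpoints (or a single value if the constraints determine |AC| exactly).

|AB| ∈ [15, 26]
|BC| ∈ {37}
|AC| ∈ [11, 63]

|AC| ∈ [11, 63]  (≈ [11.0000, 63.0000])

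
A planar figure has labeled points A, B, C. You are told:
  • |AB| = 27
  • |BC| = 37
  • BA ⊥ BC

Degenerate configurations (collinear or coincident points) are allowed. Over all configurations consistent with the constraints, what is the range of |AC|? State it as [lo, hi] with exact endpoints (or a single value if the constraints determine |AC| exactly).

|AB| ∈ {27}
|BC| ∈ {37}
|AC| ∈ {√(2098)}

|AC| = √(2098)  (≈ 45.8039)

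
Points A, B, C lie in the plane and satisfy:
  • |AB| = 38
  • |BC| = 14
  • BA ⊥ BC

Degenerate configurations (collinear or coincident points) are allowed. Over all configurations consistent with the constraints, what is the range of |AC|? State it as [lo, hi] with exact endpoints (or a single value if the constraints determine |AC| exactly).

|AB| ∈ {38}
|BC| ∈ {14}
|AC| ∈ {2·√(410)}

|AC| = 2·√(410)  (≈ 40.4969)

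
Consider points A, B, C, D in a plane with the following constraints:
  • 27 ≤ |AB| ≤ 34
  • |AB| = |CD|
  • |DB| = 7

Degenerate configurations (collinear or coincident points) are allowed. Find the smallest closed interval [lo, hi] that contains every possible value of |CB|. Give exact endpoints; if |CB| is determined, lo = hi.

|CB| ∈ [20, 41]  (≈ [20.0000, 41.0000])

|AB| ∈ [27, 34]
|BD| ∈ {7}
|CD| ∈ [27, 34]
|AD| ∈ [20, 41]
|BC| ∈ [20, 41]
|AC| ∈ [0, 75]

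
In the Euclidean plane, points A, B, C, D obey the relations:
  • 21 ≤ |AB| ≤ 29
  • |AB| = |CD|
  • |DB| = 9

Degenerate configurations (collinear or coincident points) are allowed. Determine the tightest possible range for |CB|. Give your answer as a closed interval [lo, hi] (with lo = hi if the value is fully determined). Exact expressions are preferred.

|AB| ∈ [21, 29]
|BD| ∈ {9}
|CD| ∈ [21, 29]
|AD| ∈ [12, 38]
|BC| ∈ [12, 38]
|AC| ∈ [0, 67]

|CB| ∈ [12, 38]  (≈ [12.0000, 38.0000])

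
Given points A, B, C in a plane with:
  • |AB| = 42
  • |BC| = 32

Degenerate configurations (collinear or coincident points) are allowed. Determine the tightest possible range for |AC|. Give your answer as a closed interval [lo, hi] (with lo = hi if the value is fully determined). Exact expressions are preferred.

|AC| ∈ [10, 74]  (≈ [10.0000, 74.0000])

|AB| ∈ {42}
|BC| ∈ {32}
|AC| ∈ [10, 74]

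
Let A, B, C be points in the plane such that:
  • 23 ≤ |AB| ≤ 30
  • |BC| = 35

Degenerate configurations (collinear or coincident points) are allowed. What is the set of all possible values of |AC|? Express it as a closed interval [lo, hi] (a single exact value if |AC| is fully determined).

|AB| ∈ [23, 30]
|BC| ∈ {35}
|AC| ∈ [5, 65]

|AC| ∈ [5, 65]  (≈ [5.0000, 65.0000])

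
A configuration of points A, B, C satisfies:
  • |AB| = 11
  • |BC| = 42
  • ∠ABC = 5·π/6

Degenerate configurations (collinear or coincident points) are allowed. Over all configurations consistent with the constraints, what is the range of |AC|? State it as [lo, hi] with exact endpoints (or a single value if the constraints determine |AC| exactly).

|AB| ∈ {11}
|BC| ∈ {42}
|AC| ∈ {√(462·√(3) + 1885)}

|AC| = √(462·√(3) + 1885)  (≈ 51.8190)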